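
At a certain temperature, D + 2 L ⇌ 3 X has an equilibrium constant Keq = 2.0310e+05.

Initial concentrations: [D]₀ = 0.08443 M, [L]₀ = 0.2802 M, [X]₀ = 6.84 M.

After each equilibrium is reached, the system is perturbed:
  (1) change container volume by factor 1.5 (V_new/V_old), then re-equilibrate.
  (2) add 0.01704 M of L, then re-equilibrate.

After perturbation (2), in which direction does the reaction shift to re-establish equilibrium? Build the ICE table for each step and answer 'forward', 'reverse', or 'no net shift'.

Direction: forward

Q₀ = 4.8276e+04 vs Keq = 2.0310e+05 ⇒ Q<K, forward
Step 1:
                    D           L           X
  Initial     0.08443      0.2802        6.84
  Change     -0.04158    -0.08317      0.1247
  Equil       0.04285       0.197       6.965
  solve Keq expr → x = 0.04158; check Q = 2.0310e+05
Then change container volume by factor 1.5 (V_new/V_old).
Step 2:
                    D           L           X
  Initial     0.02856      0.1314       4.643
  Change            0           0           0
  Equil       0.02856      0.1314       4.643
  solve Keq expr → x = 0; check Q = 2.0310e+05
Then add 0.01704 M of L.
Step 3:
                    D           L           X
  Initial     0.02856      0.1484       4.643
  Change     -0.00364    -0.00728     0.01092
  Equil       0.02493      0.1411       4.654
  solve Keq expr → x = 0.00364; check Q = 2.0310e+05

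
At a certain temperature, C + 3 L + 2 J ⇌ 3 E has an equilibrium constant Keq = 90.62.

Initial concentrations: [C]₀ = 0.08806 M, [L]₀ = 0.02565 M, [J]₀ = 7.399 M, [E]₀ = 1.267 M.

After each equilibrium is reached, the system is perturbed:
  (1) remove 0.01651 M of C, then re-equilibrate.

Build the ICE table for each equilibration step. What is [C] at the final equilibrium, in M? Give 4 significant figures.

[C]_eq = 0.1097 M

Q₀ = 2.5000e+04 vs Keq = 90.62 ⇒ Q>K, reverse
Step 1:
                    C           L           J           E
  Initial     0.08806     0.02565       7.399       1.267
  Change      0.03646      0.1094     0.07292     -0.1094
  Equil        0.1245       0.135       7.472       1.158
  solve Keq expr → x = -0.03646; check Q = 90.62
Then remove 0.01651 M of C.
Step 2:
                    C           L           J           E
  Initial       0.108       0.135       7.472       1.158
  Change     0.001715    0.005146    0.003431   -0.005146
  Equil        0.1097      0.1402       7.475       1.152
  solve Keq expr → x = -0.001715; check Q = 90.62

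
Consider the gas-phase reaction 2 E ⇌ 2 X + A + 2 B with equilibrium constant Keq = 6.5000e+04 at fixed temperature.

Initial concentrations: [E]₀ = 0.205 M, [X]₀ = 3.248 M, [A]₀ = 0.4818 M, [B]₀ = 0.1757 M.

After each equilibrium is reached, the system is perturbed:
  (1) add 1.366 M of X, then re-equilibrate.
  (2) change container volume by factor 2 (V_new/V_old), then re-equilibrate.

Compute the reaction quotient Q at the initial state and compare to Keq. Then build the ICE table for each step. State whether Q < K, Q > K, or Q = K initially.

Q₀ = 3.734; Q < K (proceeds forward)

Q₀ = 3.734 vs Keq = 6.5000e+04 ⇒ Q<K, forward
Step 1:
                   E          X          A          B
  init         0.205      3.248     0.4818     0.1757
  Δ          -0.2011     0.2011     0.1006     0.2011
  eq         0.00389      3.449     0.5824     0.3768
  solve Keq expr → x = 0.1006; check Q = 6.5000e+04
Then add 1.366 M of X.
Step 2:
                   E          X          A          B
  init       0.00389      4.815     0.5824     0.3768
  Δ         0.001514  -0.001514 -7.5682e-04  -0.001514
  eq        0.005404      4.814     0.5816     0.3753
  solve Keq expr → x = -7.5682e-04; check Q = 6.5000e+04
Then change container volume by factor 2 (V_new/V_old).
Step 3:
                   E          X          A          B
  init      0.002702      2.407     0.2908     0.1876
  Δ        -0.001736   0.001736 8.6783e-04   0.001736
  eq      9.6623e-04      2.409     0.2917     0.1894
  solve Keq expr → x = 8.6783e-04; check Q = 6.5000e+04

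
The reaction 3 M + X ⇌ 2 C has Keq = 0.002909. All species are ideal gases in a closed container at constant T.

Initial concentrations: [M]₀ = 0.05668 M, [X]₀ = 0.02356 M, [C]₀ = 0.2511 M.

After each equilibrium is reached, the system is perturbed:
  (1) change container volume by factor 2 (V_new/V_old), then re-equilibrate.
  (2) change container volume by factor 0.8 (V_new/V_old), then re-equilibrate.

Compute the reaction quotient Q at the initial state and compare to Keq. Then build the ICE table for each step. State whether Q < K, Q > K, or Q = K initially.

Q₀ = 1.4697e+04 vs Keq = 0.002909 ⇒ Q>K, reverse
Step 1:
                  M         X         C
  Initial   0.05668   0.02356    0.2511
  Change     0.3681    0.1227   -0.2454
  Equil      0.4248    0.1463   0.00571
  solve Keq expr → x = -0.1227; check Q = 0.002909
Then change container volume by factor 2 (V_new/V_old).
Step 2:
                  M         X         C
  Initial    0.2124   0.07313  0.002855
  Change   0.002099 6.9971e-04 -0.001399
  Equil      0.2145   0.07383  0.001456
  solve Keq expr → x = -6.9971e-04; check Q = 0.002909
Then change container volume by factor 0.8 (V_new/V_old).
Step 3:
                  M         X         C
  Initial    0.2681   0.09228   0.00182
  Change  -6.6556e-04 -2.2185e-04 4.4371e-04
  Equil      0.2674   0.09206  0.002263
  solve Keq expr → x = 2.2185e-04; check Q = 0.002909

Q₀ = 1.4697e+04; Q > K (proceeds reverse)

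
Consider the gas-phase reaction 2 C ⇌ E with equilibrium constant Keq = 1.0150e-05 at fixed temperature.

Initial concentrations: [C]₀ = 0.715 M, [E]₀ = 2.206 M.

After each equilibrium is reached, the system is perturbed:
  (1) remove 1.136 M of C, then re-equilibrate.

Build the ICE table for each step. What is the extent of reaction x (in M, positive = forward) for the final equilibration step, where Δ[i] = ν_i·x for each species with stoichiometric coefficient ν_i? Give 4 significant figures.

x = -1.0510e-04 M

Q₀ = 4.315 vs Keq = 1.0150e-05 ⇒ Q>K, reverse
Step 1:
                   C          E
  I            0.715      2.206
  C            4.411     -2.206
  E            5.126 2.6675e-04
  solve Keq expr → x = -2.206; check Q = 1.0150e-05
Then remove 1.136 M of C.
Step 2:
                   C          E
  I             3.99 2.6675e-04
  C       2.1021e-04 -1.0510e-04
  E            3.991 1.6164e-04
  solve Keq expr → x = -1.0510e-04; check Q = 1.0150e-05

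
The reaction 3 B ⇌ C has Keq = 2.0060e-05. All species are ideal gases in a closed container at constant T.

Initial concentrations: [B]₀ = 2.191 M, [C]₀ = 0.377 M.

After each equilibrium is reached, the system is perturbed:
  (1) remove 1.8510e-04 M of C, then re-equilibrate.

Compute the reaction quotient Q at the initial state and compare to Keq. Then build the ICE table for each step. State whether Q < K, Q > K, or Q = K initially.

Q₀ = 0.03584 vs Keq = 2.0060e-05 ⇒ Q>K, reverse
Step 1:
                   B          C
  Initial      2.191      0.377
  Change       1.129    -0.3763
  Equil         3.32 7.3395e-04
  solve Keq expr → x = -0.3763; check Q = 2.0060e-05
Then remove 1.8510e-04 M of C.
Step 2:
                   B          C
  Initial       3.32 5.4885e-04
  Change  -5.5420e-04 1.8473e-04
  Equil        3.319 7.3358e-04
  solve Keq expr → x = 1.8473e-04; check Q = 2.0060e-05

Q₀ = 0.03584; Q > K (proceeds reverse)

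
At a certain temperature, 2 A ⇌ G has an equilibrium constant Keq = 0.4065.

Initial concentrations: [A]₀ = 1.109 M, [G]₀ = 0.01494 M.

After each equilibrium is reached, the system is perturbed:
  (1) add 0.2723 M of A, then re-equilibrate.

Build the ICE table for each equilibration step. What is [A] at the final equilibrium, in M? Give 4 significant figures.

Q₀ = 0.01215 vs Keq = 0.4065 ⇒ Q<K, forward
Step 1:
                    A           G
  init          1.109     0.01494
  Δ           -0.3902      0.1951
  eq           0.7188        0.21
  solve Keq expr → x = 0.1951; check Q = 0.4065
Then add 0.2723 M of A.
Step 2:
                    A           G
  init         0.9911        0.21
  Δ           -0.1522     0.07608
  eq            0.839      0.2861
  solve Keq expr → x = 0.07608; check Q = 0.4065

[A]_eq = 0.839 M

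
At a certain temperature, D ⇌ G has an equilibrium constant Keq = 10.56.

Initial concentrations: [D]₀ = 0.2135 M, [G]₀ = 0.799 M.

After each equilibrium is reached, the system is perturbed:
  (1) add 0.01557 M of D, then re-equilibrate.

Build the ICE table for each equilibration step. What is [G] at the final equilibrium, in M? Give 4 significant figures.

Q₀ = 3.742 vs Keq = 10.56 ⇒ Q<K, forward
Step 1:
                   D          G
  Initial     0.2135      0.799
  Change     -0.1259     0.1259
  Equil      0.08759     0.9249
  solve Keq expr → x = 0.1259; check Q = 10.56
Then add 0.01557 M of D.
Step 2:
                   D          G
  Initial     0.1032     0.9249
  Change    -0.01422    0.01422
  Equil      0.08893     0.9391
  solve Keq expr → x = 0.01422; check Q = 10.56

[G]_eq = 0.9391 M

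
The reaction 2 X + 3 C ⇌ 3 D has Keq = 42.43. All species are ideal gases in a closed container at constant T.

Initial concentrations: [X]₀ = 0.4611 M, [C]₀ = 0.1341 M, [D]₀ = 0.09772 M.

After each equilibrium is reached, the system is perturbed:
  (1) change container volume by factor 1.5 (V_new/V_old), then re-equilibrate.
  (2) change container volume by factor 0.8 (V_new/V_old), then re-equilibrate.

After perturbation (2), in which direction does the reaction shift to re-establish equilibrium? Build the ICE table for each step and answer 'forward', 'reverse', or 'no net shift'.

Direction: forward

Q₀ = 1.82 vs Keq = 42.43 ⇒ Q<K, forward
Step 1:
                  X         C         D
  Initial    0.4611    0.1341   0.09772
  Change   -0.03733  -0.05599   0.05599
  Equil      0.4238   0.07811    0.1537
  solve Keq expr → x = 0.01866; check Q = 42.43
Then change container volume by factor 1.5 (V_new/V_old).
Step 2:
                  X         C         D
  Initial    0.2825   0.05207    0.1025
  Change   0.006115  0.009173 -0.009173
  Equil      0.2886   0.06125    0.0933
  solve Keq expr → x = -0.003058; check Q = 42.43
Then change container volume by factor 0.8 (V_new/V_old).
Step 3:
                  X         C         D
  Initial    0.3608   0.07656    0.1166
  Change   -0.00427 -0.006405  0.006405
  Equil      0.3565   0.07015     0.123
  solve Keq expr → x = 0.002135; check Q = 42.43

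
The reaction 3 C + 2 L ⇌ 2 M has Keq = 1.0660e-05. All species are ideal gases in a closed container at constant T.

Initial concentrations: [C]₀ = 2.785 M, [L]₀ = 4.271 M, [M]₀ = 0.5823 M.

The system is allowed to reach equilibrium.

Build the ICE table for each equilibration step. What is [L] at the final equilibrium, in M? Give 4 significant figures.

Q₀ = 8.6052e-04 vs Keq = 1.0660e-05 ⇒ Q>K, reverse
Step 1:
                    C           L           M
  I             2.785       4.271      0.5823
  C            0.7207      0.4805     -0.4805
  E             3.506       4.751      0.1018
  solve Keq expr → x = -0.2402; check Q = 1.0660e-05

[L]_eq = 4.751 M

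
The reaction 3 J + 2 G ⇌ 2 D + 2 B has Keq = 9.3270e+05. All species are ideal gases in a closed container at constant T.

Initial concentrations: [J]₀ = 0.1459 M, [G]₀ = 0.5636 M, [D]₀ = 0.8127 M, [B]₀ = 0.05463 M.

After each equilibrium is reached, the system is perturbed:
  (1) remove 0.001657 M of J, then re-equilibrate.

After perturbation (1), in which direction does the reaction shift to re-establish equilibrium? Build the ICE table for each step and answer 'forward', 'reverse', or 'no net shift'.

Q₀ = 1.998 vs Keq = 9.3270e+05 ⇒ Q<K, forward
Step 1:
                  J         G         D         B
  Initial    0.1459    0.5636    0.8127   0.05463
  Change    -0.1414  -0.09429   0.09429   0.09429
  Equil    0.004462    0.4693     0.907    0.1489
  solve Keq expr → x = 0.04715; check Q = 9.3270e+05
Then remove 0.001657 M of J.
Step 2:
                  J         G         D         B
  Initial  0.002805    0.4693     0.907    0.1489
  Change   0.001625  0.001083 -0.001083 -0.001083
  Equil     0.00443    0.4704    0.9059    0.1478
  solve Keq expr → x = -5.4166e-04; check Q = 9.3270e+05

Direction: reverse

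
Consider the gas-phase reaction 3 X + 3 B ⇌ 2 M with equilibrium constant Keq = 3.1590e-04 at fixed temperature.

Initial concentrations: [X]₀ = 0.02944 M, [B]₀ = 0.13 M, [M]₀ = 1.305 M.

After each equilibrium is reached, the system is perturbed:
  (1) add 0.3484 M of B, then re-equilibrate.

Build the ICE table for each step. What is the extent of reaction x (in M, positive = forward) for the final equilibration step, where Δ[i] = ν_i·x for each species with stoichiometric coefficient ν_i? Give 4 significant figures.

x = 0.01238 M

Q₀ = 3.0379e+07 vs Keq = 3.1590e-04 ⇒ Q>K, reverse
Step 1:
                    X           B           M
  I           0.02944        0.13       1.305
  C             1.785       1.785       -1.19
  E             1.814       1.915      0.1151
  solve Keq expr → x = -0.595; check Q = 3.1590e-04
Then add 0.3484 M of B.
Step 2:
                    X           B           M
  I             1.814       2.263      0.1151
  C          -0.03715    -0.03715     0.02476
  E             1.777       2.226      0.1399
  solve Keq expr → x = 0.01238; check Q = 3.1590e-04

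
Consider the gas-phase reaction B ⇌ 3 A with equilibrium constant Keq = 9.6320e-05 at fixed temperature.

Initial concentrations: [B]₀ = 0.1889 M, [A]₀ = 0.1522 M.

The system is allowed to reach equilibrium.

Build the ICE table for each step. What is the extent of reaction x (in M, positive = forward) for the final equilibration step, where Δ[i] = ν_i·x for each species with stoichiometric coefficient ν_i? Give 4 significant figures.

Q₀ = 0.01866 vs Keq = 9.6320e-05 ⇒ Q>K, reverse
Step 1:
                   B          A
  I           0.1889     0.1522
  C          0.04137    -0.1241
  E           0.2303     0.0281
  solve Keq expr → x = -0.04137; check Q = 9.6320e-05

x = -0.04137 M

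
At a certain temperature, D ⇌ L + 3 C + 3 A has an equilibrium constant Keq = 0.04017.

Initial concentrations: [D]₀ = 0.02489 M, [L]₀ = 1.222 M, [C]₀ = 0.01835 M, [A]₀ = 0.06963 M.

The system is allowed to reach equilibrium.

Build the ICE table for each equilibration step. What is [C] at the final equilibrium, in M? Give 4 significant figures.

[C]_eq = 0.0928 M

Q₀ = 1.0241e-07 vs Keq = 0.04017 ⇒ Q<K, forward
Step 1:
                  D         L         C         A
  Initial   0.02489     1.222   0.01835   0.06963
  Change   -0.02482   0.02482   0.07445   0.07445
  Equil   7.4182e-05     1.247    0.0928    0.1441
  solve Keq expr → x = 0.02482; check Q = 0.04017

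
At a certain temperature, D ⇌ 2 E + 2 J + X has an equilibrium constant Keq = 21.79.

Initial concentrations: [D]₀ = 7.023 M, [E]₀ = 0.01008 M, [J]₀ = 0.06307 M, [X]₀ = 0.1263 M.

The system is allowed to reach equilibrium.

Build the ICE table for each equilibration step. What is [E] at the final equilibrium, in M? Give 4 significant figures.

[E]_eq = 2.93 M

Q₀ = 7.2685e-09 vs Keq = 21.79 ⇒ Q<K, forward
Step 1:
                   D          E          J          X
  init         7.023    0.01008    0.06307     0.1263
  Δ            -1.46       2.92       2.92       1.46
  eq           5.563       2.93      2.983      1.586
  solve Keq expr → x = 1.46; check Q = 21.79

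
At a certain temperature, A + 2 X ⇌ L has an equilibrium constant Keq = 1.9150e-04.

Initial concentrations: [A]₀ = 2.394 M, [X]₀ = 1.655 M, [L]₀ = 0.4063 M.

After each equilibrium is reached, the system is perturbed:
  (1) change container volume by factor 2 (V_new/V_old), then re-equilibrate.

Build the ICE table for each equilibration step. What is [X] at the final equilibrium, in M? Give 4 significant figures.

[X]_eq = 1.233 M

Q₀ = 0.06196 vs Keq = 1.9150e-04 ⇒ Q>K, reverse
Step 1:
                  A         X         L
  I           2.394     1.655    0.4063
  C          0.4031    0.8061   -0.4031
  E           2.797     2.461  0.003244
  solve Keq expr → x = -0.4031; check Q = 1.9150e-04
Then change container volume by factor 2 (V_new/V_old).
Step 2:
                  A         X         L
  I           1.399     1.231  0.001622
  C        0.001215  0.002429 -0.001215
  E             1.4     1.233 4.0750e-04
  solve Keq expr → x = -0.001215; check Q = 1.9150e-04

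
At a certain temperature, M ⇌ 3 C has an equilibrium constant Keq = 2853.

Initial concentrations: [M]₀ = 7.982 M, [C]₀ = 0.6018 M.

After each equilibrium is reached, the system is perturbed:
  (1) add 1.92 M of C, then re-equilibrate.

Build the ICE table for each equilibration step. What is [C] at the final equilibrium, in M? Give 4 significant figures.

[C]_eq = 19.12 M

Q₀ = 0.02731 vs Keq = 2853 ⇒ Q<K, forward
Step 1:
                   M          C
  I            7.982     0.6018
  C           -5.867       17.6
  E            2.115       18.2
  solve Keq expr → x = 5.867; check Q = 2853
Then add 1.92 M of C.
Step 2:
                   M          C
  I            2.115      20.12
  C           0.3351     -1.005
  E             2.45      19.12
  solve Keq expr → x = -0.3351; check Q = 2853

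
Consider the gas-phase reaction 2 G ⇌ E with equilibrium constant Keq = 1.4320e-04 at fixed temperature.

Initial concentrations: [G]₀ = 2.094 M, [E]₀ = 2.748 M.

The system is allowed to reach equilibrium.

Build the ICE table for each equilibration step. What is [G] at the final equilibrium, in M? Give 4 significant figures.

[G]_eq = 7.574 M

Q₀ = 0.6267 vs Keq = 1.4320e-04 ⇒ Q>K, reverse
Step 1:
                  G         E
  Initial     2.094     2.748
  Change       5.48     -2.74
  Equil       7.574  0.008214
  solve Keq expr → x = -2.74; check Q = 1.4320e-04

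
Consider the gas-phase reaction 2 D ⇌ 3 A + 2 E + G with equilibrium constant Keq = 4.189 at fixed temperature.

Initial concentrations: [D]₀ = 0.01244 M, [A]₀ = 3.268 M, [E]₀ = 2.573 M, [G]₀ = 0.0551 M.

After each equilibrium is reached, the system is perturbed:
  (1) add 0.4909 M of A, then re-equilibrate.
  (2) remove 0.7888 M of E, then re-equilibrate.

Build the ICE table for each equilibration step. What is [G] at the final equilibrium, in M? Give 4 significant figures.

[G]_eq = 4.7588e-04 M

Q₀ = 8.2269e+04 vs Keq = 4.189 ⇒ Q>K, reverse
Step 1:
                   D          A          E          G
  Initial    0.01244      3.268      2.573     0.0551
  Change      0.1095    -0.1643    -0.1095   -0.05476
  Equil        0.122      3.104      2.463 3.4336e-04
  solve Keq expr → x = -0.05476; check Q = 4.189
Then add 0.4909 M of A.
Step 2:
                   D          A          E          G
  Initial      0.122      3.595      2.463 3.4336e-04
  Change  2.4269e-04 -3.6403e-04 -2.4269e-04 -1.2134e-04
  Equil       0.1222      3.594      2.463 2.2201e-04
  solve Keq expr → x = -1.2134e-04; check Q = 4.189
Then remove 0.7888 M of E.
Step 3:
                   D          A          E          G
  Initial     0.1222      3.594      1.674 2.2201e-04
  Change  -5.0773e-04 7.6160e-04 5.0773e-04 2.5387e-04
  Equil       0.1217      3.595      1.675 4.7588e-04
  solve Keq expr → x = 2.5387e-04; check Q = 4.189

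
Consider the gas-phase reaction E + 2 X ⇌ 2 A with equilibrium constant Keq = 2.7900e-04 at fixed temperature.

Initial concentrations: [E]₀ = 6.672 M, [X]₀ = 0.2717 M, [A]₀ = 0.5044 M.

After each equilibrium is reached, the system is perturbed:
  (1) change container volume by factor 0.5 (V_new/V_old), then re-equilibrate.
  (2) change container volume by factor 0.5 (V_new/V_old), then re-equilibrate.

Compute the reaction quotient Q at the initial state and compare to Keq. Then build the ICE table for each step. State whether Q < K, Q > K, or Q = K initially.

Q₀ = 0.5166 vs Keq = 2.7900e-04 ⇒ Q>K, reverse
Step 1:
                   E          X          A
  init         6.672     0.2717     0.5044
  Δ           0.2359     0.4718    -0.4718
  eq           6.908     0.7435    0.03264
  solve Keq expr → x = -0.2359; check Q = 2.7900e-04
Then change container volume by factor 0.5 (V_new/V_old).
Step 2:
                   E          X          A
  init         13.82      1.487    0.06528
  Δ         -0.01271   -0.02542    0.02542
  eq            13.8      1.462     0.0907
  solve Keq expr → x = 0.01271; check Q = 2.7900e-04
Then change container volume by factor 0.5 (V_new/V_old).
Step 3:
                   E          X          A
  init         27.61      2.923     0.1814
  Δ         -0.03446   -0.06893    0.06893
  eq           27.57      2.854     0.2503
  solve Keq expr → x = 0.03446; check Q = 2.7900e-04

Q₀ = 0.5166; Q > K (proceeds reverse)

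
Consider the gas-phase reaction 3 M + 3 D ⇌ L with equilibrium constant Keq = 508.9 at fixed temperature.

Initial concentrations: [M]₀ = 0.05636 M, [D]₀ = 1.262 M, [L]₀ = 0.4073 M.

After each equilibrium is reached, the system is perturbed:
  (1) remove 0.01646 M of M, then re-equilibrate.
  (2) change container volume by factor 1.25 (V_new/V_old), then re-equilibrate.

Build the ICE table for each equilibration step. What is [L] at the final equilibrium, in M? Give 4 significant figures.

[L]_eq = 0.3098 M

Q₀ = 1132 vs Keq = 508.9 ⇒ Q>K, reverse
Step 1:
                   M          D          L
  I          0.05636      1.262     0.4073
  C          0.01597    0.01597  -0.005324
  E          0.07233      1.278      0.402
  solve Keq expr → x = -0.005324; check Q = 508.9
Then remove 0.01646 M of M.
Step 2:
                   M          D          L
  I          0.05587      1.278      0.402
  C           0.0153     0.0153    -0.0051
  E          0.07117      1.293     0.3969
  solve Keq expr → x = -0.0051; check Q = 508.9
Then change container volume by factor 1.25 (V_new/V_old).
Step 3:
                   M          D          L
  I          0.05694      1.035     0.3175
  C          0.02318    0.02318  -0.007727
  E          0.08012      1.058     0.3098
  solve Keq expr → x = -0.007727; check Q = 508.9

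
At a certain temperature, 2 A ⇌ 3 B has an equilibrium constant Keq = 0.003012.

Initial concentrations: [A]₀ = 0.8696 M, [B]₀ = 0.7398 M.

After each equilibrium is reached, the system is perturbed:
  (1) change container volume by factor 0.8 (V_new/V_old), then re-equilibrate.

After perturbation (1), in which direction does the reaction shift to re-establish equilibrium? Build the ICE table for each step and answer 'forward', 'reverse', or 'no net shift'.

Q₀ = 0.5354 vs Keq = 0.003012 ⇒ Q>K, reverse
Step 1:
                  A         B
  Initial    0.8696    0.7398
  Change     0.3814   -0.5721
  Equil       1.251    0.1677
  solve Keq expr → x = -0.1907; check Q = 0.003012
Then change container volume by factor 0.8 (V_new/V_old).
Step 2:
                  A         B
  Initial     1.564    0.2096
  Change   0.009492  -0.01424
  Equil       1.573    0.1954
  solve Keq expr → x = -0.004746; check Q = 0.003012

Direction: reverse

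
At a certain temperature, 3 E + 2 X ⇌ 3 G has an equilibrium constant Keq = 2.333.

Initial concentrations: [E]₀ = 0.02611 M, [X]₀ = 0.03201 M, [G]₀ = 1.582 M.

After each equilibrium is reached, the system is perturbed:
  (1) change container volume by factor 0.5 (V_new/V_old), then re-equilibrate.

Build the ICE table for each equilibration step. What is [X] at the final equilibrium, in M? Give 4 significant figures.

[X]_eq = 0.9638 M

Q₀ = 2.1708e+08 vs Keq = 2.333 ⇒ Q>K, reverse
Step 1:
                  E         X         G
  I         0.02611   0.03201     1.582
  C          0.8131    0.5421   -0.8131
  E          0.8392    0.5741    0.7689
  solve Keq expr → x = -0.271; check Q = 2.333
Then change container volume by factor 0.5 (V_new/V_old).
Step 2:
                  E         X         G
  I           1.678     1.148     1.538
  C         -0.2765   -0.1844    0.2765
  E           1.402    0.9638     1.814
  solve Keq expr → x = 0.09218; check Q = 2.333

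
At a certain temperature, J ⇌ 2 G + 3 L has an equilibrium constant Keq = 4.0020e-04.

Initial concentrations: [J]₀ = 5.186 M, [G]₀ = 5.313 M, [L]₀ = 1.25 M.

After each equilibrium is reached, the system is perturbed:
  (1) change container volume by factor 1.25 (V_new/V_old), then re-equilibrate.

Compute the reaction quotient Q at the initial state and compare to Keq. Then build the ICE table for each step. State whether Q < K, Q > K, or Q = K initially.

Q₀ = 10.63; Q > K (proceeds reverse)

Q₀ = 10.63 vs Keq = 4.0020e-04 ⇒ Q>K, reverse
Step 1:
                    J           G           L
  Initial       5.186       5.313        1.25
  Change       0.4007     -0.8014      -1.202
  Equil         5.587       4.512     0.04789
  solve Keq expr → x = -0.4007; check Q = 4.0020e-04
Then change container volume by factor 1.25 (V_new/V_old).
Step 2:
                    J           G           L
  Initial       4.469       3.609     0.03831
  Change    -0.004392    0.008784     0.01318
  Equil         4.465       3.618     0.05149
  solve Keq expr → x = 0.004392; check Q = 4.0020e-04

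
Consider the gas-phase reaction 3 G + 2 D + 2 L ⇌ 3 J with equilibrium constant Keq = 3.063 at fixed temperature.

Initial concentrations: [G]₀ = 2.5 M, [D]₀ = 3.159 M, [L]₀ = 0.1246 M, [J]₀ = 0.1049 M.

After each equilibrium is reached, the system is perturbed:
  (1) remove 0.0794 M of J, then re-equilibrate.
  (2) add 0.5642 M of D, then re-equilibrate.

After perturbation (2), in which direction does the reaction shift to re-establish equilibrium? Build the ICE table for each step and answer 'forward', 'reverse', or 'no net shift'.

Q₀ = 4.7684e-04 vs Keq = 3.063 ⇒ Q<K, forward
Step 1:
                  G         D         L         J
  init          2.5     3.159    0.1246    0.1049
  Δ         -0.1751   -0.1167   -0.1167    0.1751
  eq          2.325     3.042  0.007851      0.28
  solve Keq expr → x = 0.05837; check Q = 3.063
Then remove 0.0794 M of J.
Step 2:
                  G         D         L         J
  init        2.325     3.042  0.007851    0.2006
  Δ       -0.004372 -0.002915 -0.002915  0.004372
  eq          2.321     3.039  0.004936     0.205
  solve Keq expr → x = 0.001457; check Q = 3.063
Then add 0.5642 M of D.
Step 3:
                  G         D         L         J
  init        2.321     3.604  0.004936     0.205
  Δ       -0.001103 -7.3535e-04 -7.3535e-04  0.001103
  eq          2.319     3.603  0.004201    0.2061
  solve Keq expr → x = 3.6768e-04; check Q = 3.063

Direction: forward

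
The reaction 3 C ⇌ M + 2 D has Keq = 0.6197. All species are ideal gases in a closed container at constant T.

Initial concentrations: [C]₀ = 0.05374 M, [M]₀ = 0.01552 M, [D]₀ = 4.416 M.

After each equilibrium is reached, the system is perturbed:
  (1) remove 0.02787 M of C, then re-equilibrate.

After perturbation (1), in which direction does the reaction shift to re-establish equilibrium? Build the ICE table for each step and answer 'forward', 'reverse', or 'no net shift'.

Direction: reverse

Q₀ = 1950 vs Keq = 0.6197 ⇒ Q>K, reverse
Step 1:
                  C         M         D
  Initial   0.05374   0.01552     4.416
  Change    0.04646  -0.01549  -0.03098
  Equil      0.1002 3.2425e-05     4.385
  solve Keq expr → x = -0.01549; check Q = 0.6197
Then remove 0.02787 M of C.
Step 2:
                  C         M         D
  Initial   0.07233 3.2425e-05     4.385
  Change  6.0591e-05 -2.0197e-05 -4.0394e-05
  Equil     0.07239 1.2228e-05     4.385
  solve Keq expr → x = -2.0197e-05; check Q = 0.6197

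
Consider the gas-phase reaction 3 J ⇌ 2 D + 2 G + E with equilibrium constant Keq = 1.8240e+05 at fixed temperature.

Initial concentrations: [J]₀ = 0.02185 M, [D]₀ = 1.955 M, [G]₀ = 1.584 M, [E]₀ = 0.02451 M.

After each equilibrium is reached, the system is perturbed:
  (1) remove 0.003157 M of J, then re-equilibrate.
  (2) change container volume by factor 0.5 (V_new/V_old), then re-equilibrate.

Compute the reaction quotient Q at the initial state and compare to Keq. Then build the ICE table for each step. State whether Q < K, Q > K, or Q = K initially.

Q₀ = 2.2532e+04; Q < K (proceeds forward)

Q₀ = 2.2532e+04 vs Keq = 1.8240e+05 ⇒ Q<K, forward
Step 1:
                   J          D          G          E
  Initial    0.02185      1.955      1.584    0.02451
  Change    -0.01042   0.006944   0.006944   0.003472
  Equil      0.01143      1.962      1.591    0.02798
  solve Keq expr → x = 0.003472; check Q = 1.8240e+05
Then remove 0.003157 M of J.
Step 2:
                   J          D          G          E
  Initial   0.008277      1.962      1.591    0.02798
  Change    0.003002  -0.002001  -0.002001  -0.001001
  Equil      0.01128       1.96      1.589    0.02698
  solve Keq expr → x = -0.001001; check Q = 1.8240e+05
Then change container volume by factor 0.5 (V_new/V_old).
Step 3:
                   J          D          G          E
  Initial    0.02256       3.92      3.178    0.05396
  Change     0.01222  -0.008145  -0.008145  -0.004073
  Equil      0.03477      3.912       3.17    0.04989
  solve Keq expr → x = -0.004073; check Q = 1.8240e+05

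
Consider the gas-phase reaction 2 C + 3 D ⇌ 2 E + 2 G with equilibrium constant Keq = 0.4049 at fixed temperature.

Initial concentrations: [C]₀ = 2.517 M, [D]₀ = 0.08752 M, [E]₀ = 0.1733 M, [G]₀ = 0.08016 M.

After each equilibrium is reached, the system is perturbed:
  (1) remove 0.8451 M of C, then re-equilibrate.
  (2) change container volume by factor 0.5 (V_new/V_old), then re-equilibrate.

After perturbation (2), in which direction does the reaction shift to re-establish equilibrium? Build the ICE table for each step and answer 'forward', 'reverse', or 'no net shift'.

Direction: forward

Q₀ = 0.04544 vs Keq = 0.4049 ⇒ Q<K, forward
Step 1:
                  C         D         E         G
  I           2.517   0.08752    0.1733   0.08016
  C        -0.02223  -0.03334   0.02223   0.02223
  E           2.495   0.05418    0.1955    0.1024
  solve Keq expr → x = 0.01111; check Q = 0.4049
Then remove 0.8451 M of C.
Step 2:
                  C         D         E         G
  I            1.65   0.05418    0.1955    0.1024
  C        0.007714   0.01157 -0.007714 -0.007714
  E           1.657   0.06575    0.1878   0.09467
  solve Keq expr → x = -0.003857; check Q = 0.4049
Then change container volume by factor 0.5 (V_new/V_old).
Step 3:
                  C         D         E         G
  I           3.315    0.1315    0.3756    0.1893
  C        -0.01305  -0.01958   0.01305   0.01305
  E           3.302    0.1119    0.3887    0.2024
  solve Keq expr → x = 0.006526; check Q = 0.4049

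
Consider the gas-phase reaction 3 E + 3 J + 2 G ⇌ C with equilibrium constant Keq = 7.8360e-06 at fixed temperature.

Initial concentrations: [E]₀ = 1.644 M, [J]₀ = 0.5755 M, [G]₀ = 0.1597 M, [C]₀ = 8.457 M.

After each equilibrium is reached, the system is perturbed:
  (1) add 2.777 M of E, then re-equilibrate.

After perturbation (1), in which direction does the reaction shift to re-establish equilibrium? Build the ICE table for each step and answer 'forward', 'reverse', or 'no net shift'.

Q₀ = 391.5 vs Keq = 7.8360e-06 ⇒ Q>K, reverse
Step 1:
                    E           J           G           C
  init          1.644      0.5755      0.1597       8.457
  Δ              5.24        5.24       3.493      -1.747
  eq            6.884       5.816       3.653        6.71
  solve Keq expr → x = -1.747; check Q = 7.8360e-06
Then add 2.777 M of E.
Step 2:
                    E           J           G           C
  init          9.661       5.816       3.653        6.71
  Δ           -0.7707     -0.7707     -0.5138      0.2569
  eq             8.89       5.045       3.139       6.967
  solve Keq expr → x = 0.2569; check Q = 7.8360e-06

Direction: forward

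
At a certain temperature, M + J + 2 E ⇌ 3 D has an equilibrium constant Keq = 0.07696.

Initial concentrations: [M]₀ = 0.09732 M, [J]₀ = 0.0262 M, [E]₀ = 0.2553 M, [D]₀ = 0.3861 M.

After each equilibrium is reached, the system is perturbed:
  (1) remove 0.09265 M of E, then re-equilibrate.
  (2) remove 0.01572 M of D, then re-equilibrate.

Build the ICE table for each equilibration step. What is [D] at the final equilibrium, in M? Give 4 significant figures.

[D]_eq = 0.06421 M

Q₀ = 346.3 vs Keq = 0.07696 ⇒ Q>K, reverse
Step 1:
                    M           J           E           D
  I           0.09732      0.0262      0.2553      0.3861
  C            0.1036      0.1036      0.2071     -0.3107
  E            0.2009      0.1298      0.4624     0.07542
  solve Keq expr → x = -0.1036; check Q = 0.07696
Then remove 0.09265 M of E.
Step 2:
                    M           J           E           D
  I            0.2009      0.1298      0.3698     0.07542
  C          0.002975    0.002975     0.00595   -0.008926
  E            0.2039      0.1327      0.3757     0.06649
  solve Keq expr → x = -0.002975; check Q = 0.07696
Then remove 0.01572 M of D.
Step 3:
                    M           J           E           D
  I            0.2039      0.1327      0.3757     0.05077
  C         -0.004479   -0.004479   -0.008958     0.01344
  E            0.1994      0.1283      0.3668     0.06421
  solve Keq expr → x = 0.004479; check Q = 0.07696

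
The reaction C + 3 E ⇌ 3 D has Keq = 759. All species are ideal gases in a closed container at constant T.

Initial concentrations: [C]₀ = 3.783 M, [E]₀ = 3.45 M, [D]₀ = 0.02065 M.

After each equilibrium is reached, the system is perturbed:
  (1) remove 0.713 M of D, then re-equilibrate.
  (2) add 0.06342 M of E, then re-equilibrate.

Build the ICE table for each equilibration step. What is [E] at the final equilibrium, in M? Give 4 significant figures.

[E]_eq = 0.2063 M

Q₀ = 5.6685e-08 vs Keq = 759 ⇒ Q<K, forward
Step 1:
                   C          E          D
  I            3.783       3.45    0.02065
  C           -1.066     -3.197      3.197
  E            2.717     0.2528      3.218
  solve Keq expr → x = 1.066; check Q = 759
Then remove 0.713 M of D.
Step 2:
                   C          E          D
  I            2.717     0.2528      2.505
  C         -0.01718   -0.05154    0.05154
  E              2.7     0.2013      2.556
  solve Keq expr → x = 0.01718; check Q = 759
Then add 0.06342 M of E.
Step 3:
                   C          E          D
  I              2.7     0.2647      2.556
  C         -0.01944   -0.05833    0.05833
  E            2.681     0.2063      2.615
  solve Keq expr → x = 0.01944; check Q = 759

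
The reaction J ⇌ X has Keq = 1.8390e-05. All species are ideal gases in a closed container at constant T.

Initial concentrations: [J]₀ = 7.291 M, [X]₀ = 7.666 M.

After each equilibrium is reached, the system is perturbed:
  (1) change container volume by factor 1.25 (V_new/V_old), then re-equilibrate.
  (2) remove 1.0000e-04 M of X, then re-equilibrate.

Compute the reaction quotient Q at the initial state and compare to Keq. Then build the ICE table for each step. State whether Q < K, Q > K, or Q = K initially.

Q₀ = 1.051; Q > K (proceeds reverse)

Q₀ = 1.051 vs Keq = 1.8390e-05 ⇒ Q>K, reverse
Step 1:
                   J          X
  init         7.291      7.666
  Δ            7.666     -7.666
  eq           14.96 2.7505e-04
  solve Keq expr → x = -7.666; check Q = 1.8390e-05
Then change container volume by factor 1.25 (V_new/V_old).
Step 2:
                   J          X
  init         11.97 2.2004e-04
  Δ                0          0
  eq           11.97 2.2004e-04
  solve Keq expr → x = 0; check Q = 1.8390e-05
Then remove 1.0000e-04 M of X.
Step 3:
                   J          X
  init         11.97 1.2004e-04
  Δ       -9.9998e-05 9.9998e-05
  eq           11.97 2.2004e-04
  solve Keq expr → x = 9.9998e-05; check Q = 1.8390e-05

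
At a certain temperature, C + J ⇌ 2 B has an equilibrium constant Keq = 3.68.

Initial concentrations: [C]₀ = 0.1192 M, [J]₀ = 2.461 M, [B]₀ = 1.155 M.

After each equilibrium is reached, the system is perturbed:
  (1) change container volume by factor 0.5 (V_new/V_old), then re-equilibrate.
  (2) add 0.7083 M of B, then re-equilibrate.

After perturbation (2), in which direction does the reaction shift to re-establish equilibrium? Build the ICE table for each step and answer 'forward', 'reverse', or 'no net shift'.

Direction: reverse

Q₀ = 4.548 vs Keq = 3.68 ⇒ Q>K, reverse
Step 1:
                   C          J          B
  I           0.1192      2.461      1.155
  C          0.01804    0.01804   -0.03607
  E           0.1372      2.479      1.119
  solve Keq expr → x = -0.01804; check Q = 3.68
Then change container volume by factor 0.5 (V_new/V_old).
Step 2:
                   C          J          B
  I           0.2745      4.958      2.238
  C                0          0          0
  E           0.2745      4.958      2.238
  solve Keq expr → x = 0; check Q = 3.68
Then add 0.7083 M of B.
Step 3:
                   C          J          B
  I           0.2745      4.958      2.946
  C           0.1184     0.1184    -0.2369
  E           0.3929      5.077      2.709
  solve Keq expr → x = -0.1184; check Q = 3.68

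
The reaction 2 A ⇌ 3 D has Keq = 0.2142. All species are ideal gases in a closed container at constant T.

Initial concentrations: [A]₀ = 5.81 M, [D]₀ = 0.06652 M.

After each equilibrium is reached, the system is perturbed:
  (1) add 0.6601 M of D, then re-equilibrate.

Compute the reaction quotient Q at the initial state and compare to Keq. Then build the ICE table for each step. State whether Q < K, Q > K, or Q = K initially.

Q₀ = 8.7198e-06; Q < K (proceeds forward)

Q₀ = 8.7198e-06 vs Keq = 0.2142 ⇒ Q<K, forward
Step 1:
                   A          D
  init          5.81    0.06652
  Δ            -1.08       1.62
  eq            4.73      1.686
  solve Keq expr → x = 0.5398; check Q = 0.2142
Then add 0.6601 M of D.
Step 2:
                   A          D
  init          4.73      2.346
  Δ           0.3806    -0.5708
  eq           5.111      1.775
  solve Keq expr → x = -0.1903; check Q = 0.2142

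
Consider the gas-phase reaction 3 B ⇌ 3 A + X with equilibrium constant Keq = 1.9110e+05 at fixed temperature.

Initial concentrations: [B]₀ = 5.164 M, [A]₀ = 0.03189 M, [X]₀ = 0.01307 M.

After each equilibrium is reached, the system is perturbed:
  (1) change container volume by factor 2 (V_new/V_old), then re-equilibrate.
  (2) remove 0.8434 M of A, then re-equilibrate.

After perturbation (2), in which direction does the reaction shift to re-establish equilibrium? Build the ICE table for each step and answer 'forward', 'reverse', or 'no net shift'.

Q₀ = 3.0781e-09 vs Keq = 1.9110e+05 ⇒ Q<K, forward
Step 1:
                  B         A         X
  I           5.164   0.03189   0.01307
  C          -5.059     5.059     1.686
  E          0.1055      5.09     1.699
  solve Keq expr → x = 1.686; check Q = 1.9110e+05
Then change container volume by factor 2 (V_new/V_old).
Step 2:
                  B         A         X
  I         0.05273     2.545    0.8496
  C        -0.01064   0.01064  0.003548
  E         0.04209     2.556    0.8532
  solve Keq expr → x = 0.003548; check Q = 1.9110e+05
Then remove 0.8434 M of A.
Step 3:
                  B         A         X
  I         0.04209     1.712    0.8532
  C        -0.01361   0.01361  0.004538
  E         0.02847     1.726    0.8577
  solve Keq expr → x = 0.004538; check Q = 1.9110e+05

Direction: forward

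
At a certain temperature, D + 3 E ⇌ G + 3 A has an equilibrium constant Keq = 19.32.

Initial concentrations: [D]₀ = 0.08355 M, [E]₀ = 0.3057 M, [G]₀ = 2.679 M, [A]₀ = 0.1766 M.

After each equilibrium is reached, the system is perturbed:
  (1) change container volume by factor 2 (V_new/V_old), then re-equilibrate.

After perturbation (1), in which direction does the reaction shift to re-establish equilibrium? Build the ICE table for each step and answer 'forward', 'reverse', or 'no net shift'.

Q₀ = 6.182 vs Keq = 19.32 ⇒ Q<K, forward
Step 1:
                    D           E           G           A
  init        0.08355      0.3057       2.679      0.1766
  Δ          -0.01253    -0.03758     0.01253     0.03758
  eq          0.07102      0.2681       2.692      0.2142
  solve Keq expr → x = 0.01253; check Q = 19.32
Then change container volume by factor 2 (V_new/V_old).
Step 2:
                    D           E           G           A
  init        0.03551      0.1341       1.346      0.1071
  Δ                 0           0           0           0
  eq          0.03551      0.1341       1.346      0.1071
  solve Keq expr → x = 0; check Q = 19.32

Direction: no net shift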